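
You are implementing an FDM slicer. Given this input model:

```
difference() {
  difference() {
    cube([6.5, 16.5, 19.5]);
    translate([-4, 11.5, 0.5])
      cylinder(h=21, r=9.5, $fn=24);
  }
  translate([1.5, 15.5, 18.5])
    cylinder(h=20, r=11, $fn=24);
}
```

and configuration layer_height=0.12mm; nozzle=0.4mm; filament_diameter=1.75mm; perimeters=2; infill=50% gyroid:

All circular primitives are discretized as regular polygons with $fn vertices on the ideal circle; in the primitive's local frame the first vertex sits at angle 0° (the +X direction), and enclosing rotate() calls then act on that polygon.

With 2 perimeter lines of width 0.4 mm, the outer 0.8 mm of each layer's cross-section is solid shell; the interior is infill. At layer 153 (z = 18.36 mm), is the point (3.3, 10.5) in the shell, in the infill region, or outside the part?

At z = 18.36 mm: the 6.5×16.5 cube contributes its full rectangle; the r=9.5 cylinder at (-4, 11.5) gives a regular 24-gon of circumradius 9.5 (constant along its height); After the difference (first − rest): starting from the 6.5×16.5 cube, the r=9.5 cylinder at (-4, 11.5) partially overlaps it — only the 58.40 mm² overlap (of its 280.30 mm²) is removed, clipping the outline — 1 connected region; the cylinder at (1.5, 15.5) is not intersected at this z (z outside [18.5, 38.5]); Taking the first minus the rest: none of the subtracted shapes is present at this height, so that combined region is unchanged — 1 connected region. Overall, the cross-section is a single solid region. The nearest boundary edge runs (5.18, 9.04)→(5.50, 11.50); distance from the point to it = 2.05 mm. The point is not inside any of the regions above, so it lies outside the cross-section (2.05 mm from the nearest boundary).

outside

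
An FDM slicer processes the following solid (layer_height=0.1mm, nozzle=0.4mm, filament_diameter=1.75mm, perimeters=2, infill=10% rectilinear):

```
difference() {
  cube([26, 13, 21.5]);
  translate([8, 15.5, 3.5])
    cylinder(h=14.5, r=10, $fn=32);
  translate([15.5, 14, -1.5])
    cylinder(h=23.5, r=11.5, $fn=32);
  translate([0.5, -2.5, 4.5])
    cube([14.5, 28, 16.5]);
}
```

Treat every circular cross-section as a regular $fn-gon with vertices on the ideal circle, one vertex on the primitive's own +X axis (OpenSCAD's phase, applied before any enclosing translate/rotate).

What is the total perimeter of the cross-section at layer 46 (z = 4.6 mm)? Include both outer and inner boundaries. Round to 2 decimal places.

At z = 4.6 mm: the cube is present — its section is the full 26×13 rectangle (perimeter 78.00 mm); the r=10 cylinder at (8, 15.5) gives a regular 32-gon of circumradius 10 (constant along its height) (perimeter = 2·32·10.000·sin(180°/32) = 62.73 mm); the r=11.5 cylinder at (15.5, 14) gives a regular 32-gon of circumradius 11.5 (constant along its height) (perimeter = 2·32·11.500·sin(180°/32) = 72.14 mm); the cube at (0.5, -2.5) is present — its section is the full 14.5×28 rectangle (perimeter 85.00 mm); Taking the first minus the rest: starting from the 26×13 cube, the r=10 cylinder at (8, 15.5) partially overlaps it — only the 103.44 mm² overlap (of its 312.14 mm²) is removed, clipping the outline; the r=11.5 cylinder at (15.5, 14) partially overlaps it — only the 108.22 mm² overlap (of its 412.81 mm²) is removed, clipping the outline; the 14.5×28 cube at (0.5, -2.5) partially overlaps it — only the 73.67 mm² overlap (of its 406.00 mm²) is removed, clipping the outline — boundary = 56.48 mm. Overall, the cross-section has 2 separate islands. Total boundary length (outer) = 56.48 mm.

56.48 mm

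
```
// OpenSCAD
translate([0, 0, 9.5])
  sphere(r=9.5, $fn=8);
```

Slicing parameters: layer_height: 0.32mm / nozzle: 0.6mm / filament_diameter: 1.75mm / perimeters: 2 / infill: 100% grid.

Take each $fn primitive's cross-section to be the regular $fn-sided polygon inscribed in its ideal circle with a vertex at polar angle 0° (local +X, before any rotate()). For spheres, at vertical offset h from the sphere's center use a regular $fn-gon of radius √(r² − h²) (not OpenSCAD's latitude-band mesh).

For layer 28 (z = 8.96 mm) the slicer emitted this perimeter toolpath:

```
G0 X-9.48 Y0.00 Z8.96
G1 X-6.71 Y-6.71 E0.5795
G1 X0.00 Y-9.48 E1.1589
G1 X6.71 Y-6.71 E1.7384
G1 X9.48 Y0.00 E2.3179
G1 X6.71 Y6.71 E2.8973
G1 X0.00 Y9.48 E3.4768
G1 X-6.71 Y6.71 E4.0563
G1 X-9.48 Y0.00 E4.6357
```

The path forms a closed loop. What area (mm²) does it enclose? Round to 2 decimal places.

Apply the shoelace formula to the sequence of (X, Y) vertices; enclosed area = 254.44 mm².

254.44 mm²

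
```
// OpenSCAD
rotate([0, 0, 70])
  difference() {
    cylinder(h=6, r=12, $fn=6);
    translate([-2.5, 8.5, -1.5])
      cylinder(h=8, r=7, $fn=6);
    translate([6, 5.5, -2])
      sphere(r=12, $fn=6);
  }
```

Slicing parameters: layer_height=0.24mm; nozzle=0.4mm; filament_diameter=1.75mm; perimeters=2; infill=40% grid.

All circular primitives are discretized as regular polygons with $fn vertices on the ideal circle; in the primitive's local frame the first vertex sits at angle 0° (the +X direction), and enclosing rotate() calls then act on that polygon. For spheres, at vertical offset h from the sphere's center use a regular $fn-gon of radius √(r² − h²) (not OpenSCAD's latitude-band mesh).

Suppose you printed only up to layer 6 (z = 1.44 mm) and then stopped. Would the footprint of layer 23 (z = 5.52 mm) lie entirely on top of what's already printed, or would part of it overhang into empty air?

part overhangs

Compare the two slices. At z = 1.44: the r=12 cylinder gives a regular 6-gon of circumradius 12 (constant along its height) (area = (6/2)·12.000²·sin(360°/6) = 374.12 mm²); the r=7 cylinder at (-2.5, 8.5) contributes a regular 6-gon of circumradius 7 (area = (6/2)·7.000²·sin(360°/6) = 127.31 mm²); the sphere at (6, 5.5): section is a regular 6-gon, circumradius = √(r²−h²) = √(12²−3.44²) = 11.496 (area = (6/2)·11.496²·sin(360°/6) = 343.38 mm²); Subtracting the remaining from the first: starting from the r=12 cylinder (374.12 mm²), the r=7 cylinder at (-2.5, 8.5) partially overlaps it — only the 81.01 mm² overlap (of its 127.31 mm²) is removed, clipping the outline; the r=12 sphere at (6, 5.5) partially overlaps it — only the 129.10 mm² overlap (of its 343.38 mm²) is removed, clipping the outline — area = 164.01 mm²; (whole slice rotated 70° about Z — lengths, areas and connectivity unchanged). At z = 5.52: the r=12 cylinder contributes a regular 6-gon of circumradius 12 (area = (6/2)·12.000²·sin(360°/6) = 374.12 mm²); the cylinder at (-2.5, 8.5): section is a regular 6-gon, circumradius r=7 (area = (6/2)·7.000²·sin(360°/6) = 127.31 mm²); the r=12 sphere at (6, 5.5) slices to a regular 6-gon of circumradius 9.351 (√(r²−h²) with h=7.52 from center) (area = (6/2)·9.351²·sin(360°/6) = 227.20 mm²); After the difference (first − rest): starting from the r=12 cylinder (374.12 mm²), the r=7 cylinder at (-2.5, 8.5) partially overlaps it — only the 81.01 mm² overlap (of its 127.31 mm²) is removed, clipping the outline; the r=12 sphere at (6, 5.5) partially overlaps it — only the 99.26 mm² overlap (of its 227.20 mm²) is removed, clipping the outline — area = 193.85 mm²; (rotated 70° about Z; rotation is an isometry so areas/perimeters/island counts are preserved). Checking containment: at z = 5.52 the cross-section extends beyond the z = 1.44 cross-section by about 29.84 mm².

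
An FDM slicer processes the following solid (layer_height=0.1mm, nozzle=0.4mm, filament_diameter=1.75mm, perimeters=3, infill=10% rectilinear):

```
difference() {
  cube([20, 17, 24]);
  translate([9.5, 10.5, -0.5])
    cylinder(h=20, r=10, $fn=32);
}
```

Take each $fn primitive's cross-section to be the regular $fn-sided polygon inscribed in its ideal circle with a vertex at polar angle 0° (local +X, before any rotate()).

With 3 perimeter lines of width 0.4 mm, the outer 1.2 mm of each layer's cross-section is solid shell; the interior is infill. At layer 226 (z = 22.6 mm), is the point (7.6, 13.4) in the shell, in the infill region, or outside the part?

At z = 22.6 mm: the cube is present — its section is the full 20×17 rectangle; the cylinder at (9.5, 10.5) is not intersected at this z (z outside [-0.5, 19.5]); Taking the first minus the rest: none of the subtracted shapes is present at this height, so the 20×17 cube is unchanged — 1 connected region. Overall, the cross-section is a single solid region. The nearest boundary edge runs (20.00, 17.00)→(0.00, 17.00); distance from the point to it = 3.60 mm. The point is inside the cross-section and 3.60 mm from the nearest boundary — more than the 1.2 mm shell width (3 × 0.4), so it's in the infill interior.

infill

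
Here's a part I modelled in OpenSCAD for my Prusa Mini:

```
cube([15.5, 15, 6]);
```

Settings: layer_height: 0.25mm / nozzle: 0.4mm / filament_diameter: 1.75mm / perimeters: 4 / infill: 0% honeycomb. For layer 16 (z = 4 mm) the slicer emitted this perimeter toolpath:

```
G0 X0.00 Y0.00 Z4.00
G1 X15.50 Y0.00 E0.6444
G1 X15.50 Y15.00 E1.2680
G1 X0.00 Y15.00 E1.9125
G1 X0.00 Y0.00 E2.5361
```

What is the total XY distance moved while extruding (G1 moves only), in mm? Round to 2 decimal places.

Sum the Euclidean lengths of each G1 segment: total = 61.00 mm.

61.00 mm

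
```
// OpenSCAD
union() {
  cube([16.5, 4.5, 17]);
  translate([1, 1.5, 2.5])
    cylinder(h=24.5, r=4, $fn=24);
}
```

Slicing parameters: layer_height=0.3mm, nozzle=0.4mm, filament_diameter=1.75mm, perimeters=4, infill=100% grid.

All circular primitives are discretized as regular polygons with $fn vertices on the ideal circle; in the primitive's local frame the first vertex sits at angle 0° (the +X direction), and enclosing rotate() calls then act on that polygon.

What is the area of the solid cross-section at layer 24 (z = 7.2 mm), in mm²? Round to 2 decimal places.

At z = 7.2 mm: the cube is present — its section is the full 16.5×4.5 rectangle (area 74.25 mm²); the r=4 cylinder at (1, 1.5) gives a regular 24-gon of circumradius 4 (constant along its height) (area = (24/2)·4.000²·sin(360°/24) = 49.69 mm²); Taking the union: the regions partially overlap — summed areas 123.94 mm² minus the doubly-counted overlap 21.00 mm² gives 102.94 mm² — area = 102.94 mm². Overall, the cross-section is a single solid region. Net area = 102.94 mm².

102.94 mm²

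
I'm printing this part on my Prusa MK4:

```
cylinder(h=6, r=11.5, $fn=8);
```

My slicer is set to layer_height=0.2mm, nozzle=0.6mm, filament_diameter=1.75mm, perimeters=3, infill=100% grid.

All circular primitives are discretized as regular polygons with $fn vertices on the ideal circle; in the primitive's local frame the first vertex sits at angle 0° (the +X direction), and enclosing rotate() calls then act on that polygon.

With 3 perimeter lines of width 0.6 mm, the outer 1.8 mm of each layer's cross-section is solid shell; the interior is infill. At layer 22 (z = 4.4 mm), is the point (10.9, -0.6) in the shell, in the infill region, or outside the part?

At z = 4.4 mm: the r=11.5 cylinder gives a regular 8-gon of circumradius 11.5 (constant along its height). Overall, the cross-section is a single solid region. The nearest boundary edge runs (8.13, -8.13)→(11.50, 0.00); distance from the point to it = 0.32 mm. The point is inside the cross-section, 0.32 mm from the nearest boundary — within the 1.8 mm shell band (3 × 0.6).

shell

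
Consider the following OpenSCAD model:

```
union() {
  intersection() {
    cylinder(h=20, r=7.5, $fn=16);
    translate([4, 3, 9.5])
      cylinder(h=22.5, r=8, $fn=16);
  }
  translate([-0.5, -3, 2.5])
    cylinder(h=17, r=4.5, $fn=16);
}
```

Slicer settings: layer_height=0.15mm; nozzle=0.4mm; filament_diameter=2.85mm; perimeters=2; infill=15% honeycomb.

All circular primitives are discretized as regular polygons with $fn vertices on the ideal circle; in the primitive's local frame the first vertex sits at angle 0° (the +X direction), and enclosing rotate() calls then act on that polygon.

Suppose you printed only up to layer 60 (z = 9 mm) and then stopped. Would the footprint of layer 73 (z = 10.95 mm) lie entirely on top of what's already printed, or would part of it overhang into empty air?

part overhangs

Compare the two slices. At z = 9: the cylinder: section is a regular 16-gon, circumradius r=7.5 (area = (16/2)·7.500²·sin(360°/16) = 172.21 mm²); the cylinder at (4, 3) is not intersected at this z (z outside [9.5, 32]); Taking the intersection: at least one operand is absent at this height, so nothing remains; the cylinder at (-0.5, -3): section is a regular 16-gon, circumradius r=4.5 (area = (16/2)·4.500²·sin(360°/16) = 61.99 mm²); Taking the union: only the r=4.5 cylinder at (-0.5, -3) is present, so the union is just that shape — area = 61.99 mm². At z = 10.95: the r=7.5 cylinder contributes a regular 16-gon of circumradius 7.5 (area = (16/2)·7.500²·sin(360°/16) = 172.21 mm²); the r=8 cylinder at (4, 3) gives a regular 16-gon of circumradius 8 (constant along its height) (area = (16/2)·8.000²·sin(360°/16) = 195.93 mm²); Keeping only the common overlap: the r=8 cylinder at (4, 3) partially overlaps the r=7.5 cylinder; clipping to the common part keeps 108.55 mm² — area = 108.55 mm²; the r=4.5 cylinder at (-0.5, -3) contributes a regular 16-gon of circumradius 4.5 (area = (16/2)·4.500²·sin(360°/16) = 61.99 mm²); Merging all regions: the regions partially overlap — summed areas 170.54 mm² minus the doubly-counted overlap 30.69 mm² gives 139.86 mm² — area = 139.86 mm². Checking containment: at z = 10.95 the cross-section extends beyond the z = 9 cross-section by about 77.86 mm².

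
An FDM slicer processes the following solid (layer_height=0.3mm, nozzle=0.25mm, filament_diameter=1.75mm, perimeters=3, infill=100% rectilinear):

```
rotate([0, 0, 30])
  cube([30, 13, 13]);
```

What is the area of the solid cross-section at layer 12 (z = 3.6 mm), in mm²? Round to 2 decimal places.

At z = 3.6 mm: the cube is present — its section is the full 30×13 rectangle (area 390.00 mm²); (whole slice rotated 30° about Z — lengths, areas and connectivity unchanged). Overall, the cross-section is a single solid region. Net area = 390.00 mm².

390.00 mm²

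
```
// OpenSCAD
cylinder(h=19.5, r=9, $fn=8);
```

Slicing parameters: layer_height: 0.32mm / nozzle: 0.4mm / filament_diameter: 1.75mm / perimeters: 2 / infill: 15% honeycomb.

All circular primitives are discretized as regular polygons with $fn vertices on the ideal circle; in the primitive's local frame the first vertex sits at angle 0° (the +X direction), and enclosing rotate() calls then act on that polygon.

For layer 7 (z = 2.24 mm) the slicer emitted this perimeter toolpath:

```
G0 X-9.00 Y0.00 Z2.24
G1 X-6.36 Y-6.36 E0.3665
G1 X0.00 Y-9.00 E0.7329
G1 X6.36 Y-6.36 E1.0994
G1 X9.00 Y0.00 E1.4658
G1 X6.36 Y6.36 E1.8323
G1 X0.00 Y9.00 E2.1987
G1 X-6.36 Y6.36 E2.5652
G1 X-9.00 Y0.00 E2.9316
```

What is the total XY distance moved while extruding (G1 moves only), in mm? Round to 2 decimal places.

Sum the Euclidean lengths of each G1 segment: total = 55.09 mm.

55.09 mm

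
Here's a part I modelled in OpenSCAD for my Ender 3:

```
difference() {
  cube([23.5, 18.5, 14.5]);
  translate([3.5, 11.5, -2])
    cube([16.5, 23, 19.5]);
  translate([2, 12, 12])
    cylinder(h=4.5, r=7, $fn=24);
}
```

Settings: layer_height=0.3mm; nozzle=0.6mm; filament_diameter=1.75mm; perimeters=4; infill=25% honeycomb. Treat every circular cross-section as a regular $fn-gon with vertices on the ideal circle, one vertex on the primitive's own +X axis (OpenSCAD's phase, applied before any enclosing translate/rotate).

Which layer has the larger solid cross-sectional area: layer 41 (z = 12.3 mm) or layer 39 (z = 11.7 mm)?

layer 39 (z = 11.7 mm)

Layer 41 (z = 12.3): the cube is present — its section is the full 23.5×18.5 rectangle (area 434.75 mm²); the 16.5×23 cube at (3.5, 11.5) contributes its full rectangle (area 379.50 mm²); the r=7 cylinder at (2, 12) gives a regular 24-gon of circumradius 7 (constant along its height) (area = (24/2)·7.000²·sin(360°/24) = 152.19 mm²); Subtracting the remaining from the first: starting from the 23.5×18.5 cube (434.75 mm²), the 16.5×23 cube at (3.5, 11.5) partially overlaps it — only the 115.50 mm² overlap (of its 379.50 mm²) is removed, clipping the outline; the r=7 cylinder at (2, 12) partially overlaps it — only the 71.79 mm² overlap (of its 152.19 mm²) is removed, clipping the outline — area = 247.46 mm². So its area = 247.46 mm². Layer 39 (z = 11.7): the cube (footprint 23.5×18.5) is included at this height (area 434.75 mm²); the cube at (3.5, 11.5) (footprint 16.5×23) is included at this height (area 379.50 mm²); the cylinder at (2, 12) is not intersected at this z (z outside [12, 16.5]); Taking the first minus the rest: starting from the 23.5×18.5 cube (434.75 mm²), the 16.5×23 cube at (3.5, 11.5) partially overlaps it — only the 115.50 mm² overlap (of its 379.50 mm²) is removed, clipping the outline — area = 319.25 mm². So its area = 319.25 mm². Layer 39 is larger (319.25 vs 247.46 mm²).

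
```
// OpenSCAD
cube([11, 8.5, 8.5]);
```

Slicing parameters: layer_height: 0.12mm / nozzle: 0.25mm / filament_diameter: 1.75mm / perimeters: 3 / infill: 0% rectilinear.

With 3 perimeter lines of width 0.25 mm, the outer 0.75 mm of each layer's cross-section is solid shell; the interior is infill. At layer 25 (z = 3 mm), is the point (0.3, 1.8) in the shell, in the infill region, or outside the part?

shell

At z = 3 mm: the 11×8.5 cube contributes its full rectangle. Overall, the cross-section is a single solid region. The nearest boundary edge runs (0.00, 8.50)→(0.00, 0.00); distance from the point to it = 0.30 mm. The point is inside the cross-section, 0.30 mm from the nearest boundary — within the 0.75 mm shell band (3 × 0.25).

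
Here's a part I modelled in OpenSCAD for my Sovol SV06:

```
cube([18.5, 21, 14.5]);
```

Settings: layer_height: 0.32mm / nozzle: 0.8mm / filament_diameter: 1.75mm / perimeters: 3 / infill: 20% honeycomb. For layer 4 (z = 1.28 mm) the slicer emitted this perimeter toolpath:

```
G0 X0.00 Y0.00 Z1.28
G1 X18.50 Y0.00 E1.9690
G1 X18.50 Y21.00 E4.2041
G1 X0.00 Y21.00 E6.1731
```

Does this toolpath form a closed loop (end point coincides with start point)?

no

Start point (G0): (0.00, 0.00). End point (last G1): the path does not return to the start — open.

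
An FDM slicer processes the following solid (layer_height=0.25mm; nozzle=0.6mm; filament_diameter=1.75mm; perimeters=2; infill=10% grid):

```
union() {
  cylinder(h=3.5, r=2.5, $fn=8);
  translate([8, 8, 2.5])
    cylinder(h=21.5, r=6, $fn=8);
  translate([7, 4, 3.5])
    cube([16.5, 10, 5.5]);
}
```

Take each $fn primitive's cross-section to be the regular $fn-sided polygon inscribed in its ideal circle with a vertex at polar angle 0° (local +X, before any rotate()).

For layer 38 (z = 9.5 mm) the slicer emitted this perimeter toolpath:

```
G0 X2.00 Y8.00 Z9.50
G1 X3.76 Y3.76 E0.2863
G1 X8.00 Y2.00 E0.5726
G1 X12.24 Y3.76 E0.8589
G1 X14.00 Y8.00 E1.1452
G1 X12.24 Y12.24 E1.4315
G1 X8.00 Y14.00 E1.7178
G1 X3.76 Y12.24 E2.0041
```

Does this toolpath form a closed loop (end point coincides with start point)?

no

Start point (G0): (2.00, 8.00). End point (last G1): the path does not return to the start — open.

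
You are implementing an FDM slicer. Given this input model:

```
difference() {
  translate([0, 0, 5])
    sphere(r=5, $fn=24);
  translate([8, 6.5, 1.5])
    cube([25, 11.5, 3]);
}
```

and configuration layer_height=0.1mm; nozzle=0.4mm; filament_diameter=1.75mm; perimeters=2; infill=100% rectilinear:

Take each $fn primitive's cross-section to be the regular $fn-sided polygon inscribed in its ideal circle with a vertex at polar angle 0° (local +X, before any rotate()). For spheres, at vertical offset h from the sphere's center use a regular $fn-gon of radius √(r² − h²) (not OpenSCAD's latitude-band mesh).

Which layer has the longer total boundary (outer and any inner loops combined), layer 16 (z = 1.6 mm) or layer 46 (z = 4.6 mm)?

layer 46 (z = 4.6 mm)

Layer 16 (z = 1.6): the r=5 sphere contributes a regular 24-gon of circumradius √(5²−3.4²) = 3.666 (perimeter = 2·24·3.666·sin(180°/24) = 22.97 mm); the cube at (8, 6.5) is present — its section is the full 25×11.5 rectangle (perimeter 73.00 mm); After the difference (first − rest): starting from the r=5 sphere, the 25×11.5 cube at (8, 6.5) misses the remaining region (no effect) — boundary = 22.97 mm. So its perimeter = 22.97 mm. Layer 46 (z = 4.6): the r=5 sphere contributes a regular 24-gon of circumradius √(5²−0.4²) = 4.984 (perimeter = 2·24·4.984·sin(180°/24) = 31.23 mm); the cube at (8, 6.5) is not intersected at this z (z outside [1.5, 4.5]); After the difference (first − rest): none of the subtracted shapes is present at this height, so the r=5 sphere is unchanged — boundary = 31.23 mm. So its perimeter = 31.23 mm. Layer 46 is larger (31.23 vs 22.97 mm).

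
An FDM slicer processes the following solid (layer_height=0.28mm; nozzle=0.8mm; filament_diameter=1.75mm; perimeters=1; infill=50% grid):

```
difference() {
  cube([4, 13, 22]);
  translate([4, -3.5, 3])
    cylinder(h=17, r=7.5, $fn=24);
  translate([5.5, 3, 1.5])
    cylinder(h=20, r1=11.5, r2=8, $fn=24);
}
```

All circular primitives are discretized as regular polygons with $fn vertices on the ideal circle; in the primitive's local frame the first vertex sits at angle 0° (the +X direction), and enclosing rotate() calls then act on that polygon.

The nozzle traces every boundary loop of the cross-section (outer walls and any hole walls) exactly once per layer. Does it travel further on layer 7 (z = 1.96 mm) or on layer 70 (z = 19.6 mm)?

Layer 7 (z = 1.96): the 4×13 cube contributes its full rectangle (perimeter 34.00 mm); the cylinder at (4, -3.5) is absent (z outside [3, 20]); the cone at (5.5, 3): at t=0.023 of its height the radius interpolates to r₁+(r₂−r₁)t = 11.419, giving a regular 24-gon of that circumradius (perimeter = 2·24·11.419·sin(180°/24) = 71.55 mm); Subtracting the remaining from the first: starting from the 4×13 cube, the cone at (5.5, 3) partially overlaps it — only the 52.00 mm² overlap (of its 405.02 mm²) is removed, clipping the outline — boundary = 0.14 mm. So its perimeter = 0.14 mm. Layer 70 (z = 19.6): the 4×13 cube contributes its full rectangle (perimeter 34.00 mm); the r=7.5 cylinder at (4, -3.5) contributes a regular 24-gon of circumradius 7.5 (perimeter = 2·24·7.500·sin(180°/24) = 46.99 mm); the cone at (5.5, 3) (r1=11.5→r2=8) has section circumradius 8.332 here — a regular 24-gon (perimeter = 2·24·8.332·sin(180°/24) = 52.21 mm); After the difference (first − rest): starting from the 4×13 cube, the r=7.5 cylinder at (4, -3.5) partially overlaps it — only the 14.34 mm² overlap (of its 174.70 mm²) is removed, clipping the outline; the cone at (5.5, 3) partially overlaps it — only the 27.26 mm² overlap (of its 215.64 mm²) is removed, clipping the outline — boundary = 14.19 mm. So its perimeter = 14.19 mm. Layer 70 is larger (14.19 vs 0.14 mm).

layer 70 (z = 19.6 mm)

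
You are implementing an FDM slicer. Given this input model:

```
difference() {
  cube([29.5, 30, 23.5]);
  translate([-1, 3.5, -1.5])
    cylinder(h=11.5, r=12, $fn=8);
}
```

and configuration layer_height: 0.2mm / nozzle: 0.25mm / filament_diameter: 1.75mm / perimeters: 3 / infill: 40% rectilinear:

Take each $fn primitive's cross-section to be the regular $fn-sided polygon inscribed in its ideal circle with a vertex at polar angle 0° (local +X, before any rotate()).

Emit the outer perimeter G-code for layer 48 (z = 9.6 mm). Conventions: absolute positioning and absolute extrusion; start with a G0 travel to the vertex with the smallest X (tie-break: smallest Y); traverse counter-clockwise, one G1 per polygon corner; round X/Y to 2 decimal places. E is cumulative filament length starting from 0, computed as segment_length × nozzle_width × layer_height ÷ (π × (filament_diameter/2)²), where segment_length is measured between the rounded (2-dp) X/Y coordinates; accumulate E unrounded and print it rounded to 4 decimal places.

G0 X0.00 Y15.09 Z9.60
G1 X7.49 Y11.99 E0.1685
G1 X11.00 Y3.50 E0.3595
G1 X9.55 Y0.00 E0.4382
G1 X29.50 Y0.00 E0.8529
G1 X29.50 Y30.00 E1.4766
G1 X0.00 Y30.00 E2.0898
G1 X0.00 Y15.09 E2.3998

At z = 9.6 mm: the 29.5×30 cube contributes its full rectangle; the r=12 cylinder at (-1, 3.5) gives a regular 8-gon of circumradius 12 (constant along its height); Taking the first minus the rest: starting from the 29.5×30 cube, the r=12 cylinder at (-1, 3.5) partially overlaps it — only the 125.99 mm² overlap (of its 407.29 mm²) is removed, clipping the outline — 1 connected region. The outline is a single polygon with 7 vertices. Extrusion per mm of travel: 0.25 × 0.2 / (π × 0.875²) = 0.020788. Accumulating E over each segment gives final E = 2.3998.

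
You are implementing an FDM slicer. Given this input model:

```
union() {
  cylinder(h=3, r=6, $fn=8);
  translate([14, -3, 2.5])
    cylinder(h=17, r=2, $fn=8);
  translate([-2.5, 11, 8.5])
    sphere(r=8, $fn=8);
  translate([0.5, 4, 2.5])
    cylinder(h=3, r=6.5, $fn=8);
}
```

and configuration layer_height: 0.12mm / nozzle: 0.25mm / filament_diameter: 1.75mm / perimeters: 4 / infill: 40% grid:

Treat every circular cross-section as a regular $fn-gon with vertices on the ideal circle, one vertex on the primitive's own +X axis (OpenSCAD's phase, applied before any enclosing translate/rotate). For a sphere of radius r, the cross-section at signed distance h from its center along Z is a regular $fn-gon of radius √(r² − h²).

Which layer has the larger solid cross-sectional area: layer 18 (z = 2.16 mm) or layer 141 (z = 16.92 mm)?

Layer 18 (z = 2.16): the r=6 cylinder contributes a regular 8-gon of circumradius 6 (area = (8/2)·6.000²·sin(360°/8) = 101.82 mm²); the cylinder at (14, -3) does not reach this height (z outside [2.5, 19.5]); the sphere at (-2.5, 11): section is a regular 8-gon, circumradius = √(r²−h²) = √(8²−6.34²) = 4.879 (area = (8/2)·4.879²·sin(360°/8) = 67.33 mm²); the cylinder at (0.5, 4) does not reach this height (z outside [2.5, 5.5]); Combining (union): the 2 present regions are separate (no shared area or edge), so areas and boundary lengths simply add and each stays a separate island — area = 169.15 mm². So its area = 169.15 mm². Layer 141 (z = 16.92): the cylinder does not reach this height (z outside [0, 3]); the r=2 cylinder at (14, -3) gives a regular 8-gon of circumradius 2 (constant along its height) (area = (8/2)·2.000²·sin(360°/8) = 11.31 mm²); the sphere at (-2.5, 11) is absent (|z−center|=8.420 > r=8); the cylinder at (0.5, 4) is not intersected at this z (z outside [2.5, 5.5]); Taking the union: only the r=2 cylinder at (14, -3) is present, so the union is just that shape — area = 11.31 mm². So its area = 11.31 mm². Layer 18 is larger (169.15 vs 11.31 mm²).

layer 18 (z = 2.16 mm)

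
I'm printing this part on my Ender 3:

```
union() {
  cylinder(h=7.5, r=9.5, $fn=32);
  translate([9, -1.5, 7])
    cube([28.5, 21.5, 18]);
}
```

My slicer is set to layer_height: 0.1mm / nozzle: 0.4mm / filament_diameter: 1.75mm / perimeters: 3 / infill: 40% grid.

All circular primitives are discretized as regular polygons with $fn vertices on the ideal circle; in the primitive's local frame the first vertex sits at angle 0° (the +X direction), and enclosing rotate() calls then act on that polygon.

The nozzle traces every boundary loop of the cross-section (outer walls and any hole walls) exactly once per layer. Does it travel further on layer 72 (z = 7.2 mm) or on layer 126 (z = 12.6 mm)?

layer 72 (z = 7.2 mm)

Layer 72 (z = 7.2): the r=9.5 cylinder gives a regular 32-gon of circumradius 9.5 (constant along its height) (perimeter = 2·32·9.500·sin(180°/32) = 59.59 mm); the cube at (9, -1.5) (footprint 28.5×21.5) is included at this height (perimeter 100.00 mm); Combining (union): the regions partially overlap (shared area 1.56 mm²), so the edge portions inside another operand are dropped and the merged outline is re-measured after clipping — boundary = 150.38 mm. So its perimeter = 150.38 mm. Layer 126 (z = 12.6): the cylinder is absent (z outside [0, 7.5]); the 28.5×21.5 cube at (9, -1.5) contributes its full rectangle (perimeter 100.00 mm); Merging all regions: only the 28.5×21.5 cube at (9, -1.5) is present, so the union is just that shape — boundary = 100.00 mm. So its perimeter = 100.00 mm. Layer 72 is larger (150.38 vs 100.00 mm).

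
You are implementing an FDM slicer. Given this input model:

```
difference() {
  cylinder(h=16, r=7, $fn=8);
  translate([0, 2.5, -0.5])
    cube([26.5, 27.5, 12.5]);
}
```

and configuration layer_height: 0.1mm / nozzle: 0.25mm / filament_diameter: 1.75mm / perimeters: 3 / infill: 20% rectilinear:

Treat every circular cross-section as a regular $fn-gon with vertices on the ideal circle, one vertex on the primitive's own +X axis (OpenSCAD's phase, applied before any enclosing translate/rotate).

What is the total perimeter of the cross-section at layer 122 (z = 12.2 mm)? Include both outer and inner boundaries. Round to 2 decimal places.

At z = 12.2 mm: the r=7 cylinder gives a regular 8-gon of circumradius 7 (constant along its height) (perimeter = 2·8·7.000·sin(180°/8) = 42.86 mm); the cube at (0, 2.5) is not intersected at this z (z outside [-0.5, 12]); Taking the first minus the rest: none of the subtracted shapes is present at this height, so the r=7 cylinder is unchanged — boundary = 42.86 mm. Overall, the cross-section is a single solid region. Total boundary length (outer) = 42.86 mm.

42.86 mm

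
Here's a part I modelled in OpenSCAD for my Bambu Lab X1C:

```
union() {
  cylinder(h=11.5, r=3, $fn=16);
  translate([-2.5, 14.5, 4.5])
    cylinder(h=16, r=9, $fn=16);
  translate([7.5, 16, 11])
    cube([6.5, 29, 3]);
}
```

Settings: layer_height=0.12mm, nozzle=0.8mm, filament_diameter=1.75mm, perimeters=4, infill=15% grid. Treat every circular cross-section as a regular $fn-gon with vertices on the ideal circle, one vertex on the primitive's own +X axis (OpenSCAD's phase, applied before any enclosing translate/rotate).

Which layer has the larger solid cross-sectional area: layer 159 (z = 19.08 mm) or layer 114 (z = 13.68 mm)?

Layer 159 (z = 19.08): the cylinder is not intersected at this z (z outside [0, 11.5]); the r=9 cylinder at (-2.5, 14.5) contributes a regular 16-gon of circumradius 9 (area = (16/2)·9.000²·sin(360°/16) = 247.98 mm²); the cube at (7.5, 16) is not intersected at this z (z outside [11, 14]); Combining (union): only the r=9 cylinder at (-2.5, 14.5) is present, so the union is just that shape — area = 247.98 mm². So its area = 247.98 mm². Layer 114 (z = 13.68): the cylinder is absent (z outside [0, 11.5]); the cylinder at (-2.5, 14.5): section is a regular 16-gon, circumradius r=9 (area = (16/2)·9.000²·sin(360°/16) = 247.98 mm²); the cube at (7.5, 16) is present — its section is the full 6.5×29 rectangle (area 188.50 mm²); Combining (union): the 2 present regions are separate (no shared area or edge), so areas and boundary lengths simply add and each stays a separate island — area = 436.48 mm². So its area = 436.48 mm². Layer 114 is larger (436.48 vs 247.98 mm²).

layer 114 (z = 13.68 mm)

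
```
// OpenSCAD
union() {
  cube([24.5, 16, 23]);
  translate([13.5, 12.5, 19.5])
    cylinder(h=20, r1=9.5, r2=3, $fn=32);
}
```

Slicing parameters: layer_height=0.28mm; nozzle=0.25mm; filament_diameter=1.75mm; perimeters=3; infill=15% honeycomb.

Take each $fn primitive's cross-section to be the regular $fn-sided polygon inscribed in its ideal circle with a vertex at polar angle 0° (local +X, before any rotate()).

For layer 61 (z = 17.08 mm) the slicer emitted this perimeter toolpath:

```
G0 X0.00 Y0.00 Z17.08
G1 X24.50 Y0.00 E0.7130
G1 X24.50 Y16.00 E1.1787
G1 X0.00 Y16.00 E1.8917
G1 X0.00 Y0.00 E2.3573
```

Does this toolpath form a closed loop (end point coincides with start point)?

Start point (G0): (0.00, 0.00). End point (last G1): the path returns to the start — closed.

yes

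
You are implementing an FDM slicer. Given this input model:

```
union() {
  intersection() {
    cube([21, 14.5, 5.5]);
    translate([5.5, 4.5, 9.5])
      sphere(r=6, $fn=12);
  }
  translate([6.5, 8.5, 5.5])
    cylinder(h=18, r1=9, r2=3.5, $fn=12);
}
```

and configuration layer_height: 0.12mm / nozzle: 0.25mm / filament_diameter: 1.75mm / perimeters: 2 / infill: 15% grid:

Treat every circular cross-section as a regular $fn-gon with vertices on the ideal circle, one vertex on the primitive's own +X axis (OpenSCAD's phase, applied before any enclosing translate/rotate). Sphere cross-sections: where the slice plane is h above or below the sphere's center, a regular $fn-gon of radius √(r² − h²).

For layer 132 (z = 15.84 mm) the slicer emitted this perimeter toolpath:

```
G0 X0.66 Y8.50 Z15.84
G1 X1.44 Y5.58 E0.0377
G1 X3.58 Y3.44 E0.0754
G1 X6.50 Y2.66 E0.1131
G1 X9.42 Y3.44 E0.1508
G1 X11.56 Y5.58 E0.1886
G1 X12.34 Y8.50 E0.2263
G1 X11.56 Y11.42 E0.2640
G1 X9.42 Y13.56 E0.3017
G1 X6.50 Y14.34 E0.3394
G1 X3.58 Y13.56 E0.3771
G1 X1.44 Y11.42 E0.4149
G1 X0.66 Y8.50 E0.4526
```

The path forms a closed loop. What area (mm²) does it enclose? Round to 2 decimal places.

Apply the shoelace formula to the sequence of (X, Y) vertices; enclosed area = 102.37 mm².

102.37 mm²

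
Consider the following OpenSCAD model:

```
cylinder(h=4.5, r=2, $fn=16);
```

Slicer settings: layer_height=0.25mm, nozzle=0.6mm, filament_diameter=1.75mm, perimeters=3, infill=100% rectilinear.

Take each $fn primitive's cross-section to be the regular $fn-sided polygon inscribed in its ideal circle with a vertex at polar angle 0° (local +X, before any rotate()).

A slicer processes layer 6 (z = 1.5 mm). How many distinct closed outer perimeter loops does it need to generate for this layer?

At z = 1.5 mm: the cylinder: section is a regular 16-gon, circumradius r=2. The result has 1 disconnected region.

1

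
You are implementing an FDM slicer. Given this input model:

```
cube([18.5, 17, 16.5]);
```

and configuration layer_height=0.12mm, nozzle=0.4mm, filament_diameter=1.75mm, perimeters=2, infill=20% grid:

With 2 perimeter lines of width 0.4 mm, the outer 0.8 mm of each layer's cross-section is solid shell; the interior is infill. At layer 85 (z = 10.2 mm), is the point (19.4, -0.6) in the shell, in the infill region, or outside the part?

At z = 10.2 mm: the cube (footprint 18.5×17) is included at this height. Overall, the cross-section is a single solid region. The nearest boundary edge runs (0.00, 0.00)→(18.50, 0.00); distance from the point to it = 1.08 mm. The point is not inside any of the regions above, so it lies outside the cross-section (1.08 mm from the nearest boundary).

outside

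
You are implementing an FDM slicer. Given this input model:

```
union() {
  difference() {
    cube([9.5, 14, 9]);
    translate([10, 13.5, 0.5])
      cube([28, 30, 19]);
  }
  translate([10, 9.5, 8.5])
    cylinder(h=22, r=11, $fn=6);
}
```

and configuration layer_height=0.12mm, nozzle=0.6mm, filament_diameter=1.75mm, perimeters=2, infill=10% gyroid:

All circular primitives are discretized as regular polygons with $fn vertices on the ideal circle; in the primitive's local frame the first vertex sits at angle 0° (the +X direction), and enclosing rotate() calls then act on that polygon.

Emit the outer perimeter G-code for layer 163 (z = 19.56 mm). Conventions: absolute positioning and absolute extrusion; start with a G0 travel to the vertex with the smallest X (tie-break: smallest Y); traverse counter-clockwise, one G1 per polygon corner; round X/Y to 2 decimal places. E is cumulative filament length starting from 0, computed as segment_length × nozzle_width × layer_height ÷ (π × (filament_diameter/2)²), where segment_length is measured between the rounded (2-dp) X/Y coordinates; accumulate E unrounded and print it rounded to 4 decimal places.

G0 X-1.00 Y9.50 Z19.56
G1 X4.50 Y-0.03 E0.3294
G1 X15.50 Y-0.03 E0.6586
G1 X21.00 Y9.50 E0.9880
G1 X15.50 Y19.03 E1.3174
G1 X4.50 Y19.03 E1.6467
G1 X-1.00 Y9.50 E1.9760

At z = 19.56 mm: the cube does not reach this height (z outside [0, 9]); the cube at (10, 13.5) does not reach this height (z outside [0.5, 19.5]); After the difference (first − rest): the first operand is absent here, so nothing remains; the cylinder at (10, 9.5): section is a regular 6-gon, circumradius r=11; Combining (union): only the r=11 cylinder at (10, 9.5) is present, so the union is just that shape — 1 connected region. The outline is a single polygon with 6 vertices. Extrusion per mm of travel: 0.6 × 0.12 / (π × 0.875²) = 0.029934. Accumulating E over each segment gives final E = 1.9760.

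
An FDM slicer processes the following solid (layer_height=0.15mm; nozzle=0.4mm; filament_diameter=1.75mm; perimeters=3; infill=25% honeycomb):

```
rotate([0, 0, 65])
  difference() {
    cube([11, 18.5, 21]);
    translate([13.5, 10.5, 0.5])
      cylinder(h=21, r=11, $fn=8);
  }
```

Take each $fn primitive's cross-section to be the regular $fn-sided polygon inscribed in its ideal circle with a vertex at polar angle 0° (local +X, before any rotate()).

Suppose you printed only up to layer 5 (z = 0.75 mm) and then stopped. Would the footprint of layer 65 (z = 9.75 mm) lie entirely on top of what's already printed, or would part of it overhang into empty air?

Compare the two slices. At z = 0.75: the cube (footprint 11×18.5) is included at this height (area 203.50 mm²); the cylinder at (13.5, 10.5): section is a regular 8-gon, circumradius r=11 (area = (8/2)·11.000²·sin(360°/8) = 342.24 mm²); Subtracting the remaining from the first: starting from the 11×18.5 cube (203.50 mm²), the r=11 cylinder at (13.5, 10.5) partially overlaps it — only the 114.05 mm² overlap (of its 342.24 mm²) is removed, clipping the outline — area = 89.45 mm²; (whole slice rotated 65° about Z — lengths, areas and connectivity unchanged). At z = 9.75: the cube is present — its section is the full 11×18.5 rectangle (area 203.50 mm²); the r=11 cylinder at (13.5, 10.5) gives a regular 8-gon of circumradius 11 (constant along its height) (area = (8/2)·11.000²·sin(360°/8) = 342.24 mm²); After the difference (first − rest): starting from the 11×18.5 cube (203.50 mm²), the r=11 cylinder at (13.5, 10.5) partially overlaps it — only the 114.05 mm² overlap (of its 342.24 mm²) is removed, clipping the outline — area = 89.45 mm²; (whole slice rotated 65° about Z — lengths, areas and connectivity unchanged). Checking containment: the cross-section at z = 9.75 is a subset of the cross-section at z = 0.75.

entirely on top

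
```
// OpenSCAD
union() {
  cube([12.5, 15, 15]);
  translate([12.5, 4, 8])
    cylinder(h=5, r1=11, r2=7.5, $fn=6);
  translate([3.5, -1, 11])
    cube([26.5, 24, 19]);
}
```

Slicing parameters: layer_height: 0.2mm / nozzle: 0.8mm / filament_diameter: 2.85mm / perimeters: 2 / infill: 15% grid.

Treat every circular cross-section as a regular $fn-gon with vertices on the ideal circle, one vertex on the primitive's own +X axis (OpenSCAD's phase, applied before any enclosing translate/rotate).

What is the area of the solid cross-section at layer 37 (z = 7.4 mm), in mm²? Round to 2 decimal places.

At z = 7.4 mm: the cube is present — its section is the full 12.5×15 rectangle (area 187.50 mm²); the cone at (12.5, 4) is absent (z outside [8, 13]); the cube at (3.5, -1) does not reach this height (z outside [11, 30]); Merging all regions: only the 12.5×15 cube is present, so the union is just that shape — area = 187.50 mm². Overall, the cross-section is a single solid region. Net area = 187.50 mm².

187.50 mm²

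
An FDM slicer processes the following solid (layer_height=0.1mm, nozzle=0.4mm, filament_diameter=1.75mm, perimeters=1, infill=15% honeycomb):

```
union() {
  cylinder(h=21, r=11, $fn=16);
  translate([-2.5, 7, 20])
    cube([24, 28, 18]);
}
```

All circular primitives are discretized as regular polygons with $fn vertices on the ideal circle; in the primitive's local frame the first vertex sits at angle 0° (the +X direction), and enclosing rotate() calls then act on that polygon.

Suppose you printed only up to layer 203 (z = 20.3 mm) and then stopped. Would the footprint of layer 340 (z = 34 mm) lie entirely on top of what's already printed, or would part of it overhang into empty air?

entirely on top

Compare the two slices. At z = 20.3: the r=11 cylinder gives a regular 16-gon of circumradius 11 (constant along its height) (area = (16/2)·11.000²·sin(360°/16) = 370.44 mm²); the cube at (-2.5, 7) (footprint 24×28) is included at this height (area 672.00 mm²); Taking the union: the regions partially overlap — summed areas 1042.44 mm² minus the doubly-counted overlap 31.69 mm² gives 1010.75 mm² — area = 1010.75 mm². At z = 34: the cylinder is absent (z outside [0, 21]); the cube at (-2.5, 7) (footprint 24×28) is included at this height (area 672.00 mm²); Merging all regions: only the 24×28 cube at (-2.5, 7) is present, so the union is just that shape — area = 672.00 mm². Checking containment: the cross-section at z = 34 is a subset of the cross-section at z = 20.3.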